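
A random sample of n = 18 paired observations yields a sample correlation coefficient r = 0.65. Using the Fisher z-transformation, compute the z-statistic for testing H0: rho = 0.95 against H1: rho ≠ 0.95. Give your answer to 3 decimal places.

z_r = atanh(0.65) = 0.775299,  z_0 = atanh(0.95) = 1.831781
SE = 1/√(n−3) = 1/√15 = 0.258199
z = (z_r − z_0)/SE = (0.775299 − 1.831781) / 0.258199 = -1.056482 / 0.258199 = -4.092

-4.092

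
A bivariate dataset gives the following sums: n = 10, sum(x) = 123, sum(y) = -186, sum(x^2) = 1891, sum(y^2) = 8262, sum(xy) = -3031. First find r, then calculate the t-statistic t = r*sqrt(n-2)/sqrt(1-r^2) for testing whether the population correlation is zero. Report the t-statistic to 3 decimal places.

S_xy = nΣxy − ΣxΣy = 10·(-3031) − 123·(-186) = -30310 − (-22878) = -7432
S_xx = nΣx² − (Σx)² = 10·1891 − 123² = 18910 − 15129 = 3781
S_yy = nΣy² − (Σy)² = 10·8262 − (-186)² = 82620 − 34596 = 48024
r = S_xy / √(S_xx·S_yy) = -7432 / √(3781·48024) = -7432 / √181578744 = -7432 / 13475.1157 = -0.5515
t = r·√(n−2)/√(1−r²) = -0.5515·√8 / √(1−0.304152) = -1.559878 / 0.834175 = -1.870

-1.870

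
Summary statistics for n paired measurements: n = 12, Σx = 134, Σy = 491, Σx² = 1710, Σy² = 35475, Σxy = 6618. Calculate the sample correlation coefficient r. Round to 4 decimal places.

S_xy = nΣxy − ΣxΣy = 12·6618 − 134·491 = 79416 − 65794 = 13622
S_xx = nΣx² − (Σx)² = 12·1710 − 134² = 20520 − 17956 = 2564
S_yy = nΣy² − (Σy)² = 12·35475 − 491² = 425700 − 241081 = 184619
r = S_xy / √(S_xx·S_yy) = 13622 / √(2564·184619) = 13622 / √473363116 = 13622 / 21756.9096 = 0.6261

0.6261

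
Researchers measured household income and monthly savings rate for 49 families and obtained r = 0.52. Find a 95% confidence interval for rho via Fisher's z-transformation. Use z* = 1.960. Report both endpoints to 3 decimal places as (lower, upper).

(0.280, 0.699)

z_r = atanh(0.52) = 0.576340;  SE = 1/√(n−3) = 1/√46 = 0.147442
z-limits: 0.576340 ± 1.960·0.147442 = 0.576340 ± 0.288986 = [0.287354, 0.865326]
ρ-limits: (tanh 0.287354, tanh 0.865326) = (0.280, 0.699)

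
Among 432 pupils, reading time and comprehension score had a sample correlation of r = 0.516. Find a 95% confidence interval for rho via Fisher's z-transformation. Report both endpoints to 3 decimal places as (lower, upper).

(0.443, 0.582)

z_r = atanh(0.516) = 0.570873;  SE = 1/√(n−3) = 1/√429 = 0.048280
z-limits: 0.570873 ± 1.960·0.048280 = 0.570873 ± 0.094629 = [0.476244, 0.665502]
ρ-limits: (tanh 0.476244, tanh 0.665502) = (0.443, 0.582)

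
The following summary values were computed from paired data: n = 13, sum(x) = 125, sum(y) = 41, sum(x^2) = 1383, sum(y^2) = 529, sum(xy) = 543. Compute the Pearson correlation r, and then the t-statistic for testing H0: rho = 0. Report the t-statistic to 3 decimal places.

Numerator: nΣxy − (Σx)(Σy) = 13·543 − (125)(41) = 1934
Denominator: √[(nΣx²−(Σx)²)(nΣy²−(Σy)²)]
  nΣx²−(Σx)² = 13·1383 − 15625 = 2354;  nΣy²−(Σy)² = 13·529 − 1681 = 5196
  √(2354·5196) = √12231384 = 3497.3396
r = 1934 / 3497.3396 = 0.5530
t = r·√(n−2)/√(1−r²) = 0.5530·√11 / √(1−0.305809) = 1.834094 / 0.833181 = 2.201

2.201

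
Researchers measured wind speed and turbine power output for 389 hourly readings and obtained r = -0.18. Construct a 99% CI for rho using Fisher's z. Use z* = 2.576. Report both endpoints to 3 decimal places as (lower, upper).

Fisher z: z_r = atanh(r) = ½·ln((1+(-0.18))/(1−(-0.18))) = -0.181983
SE(z) = 1/√(n−3) = 1/√386 = 0.050899
99% ⇒ z* = 2.576; margin = 2.576·0.050899 = 0.131116
CI on z-scale: (-0.313099, -0.050867)
Back-transform: tanh(-0.313099) = -0.303254, tanh(-0.050867) = -0.050823

(-0.303, -0.051)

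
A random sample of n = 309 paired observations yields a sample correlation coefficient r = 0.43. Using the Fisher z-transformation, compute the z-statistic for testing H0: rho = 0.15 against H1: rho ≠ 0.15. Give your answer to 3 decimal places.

Fisher z: atanh(0.43) = 0.459897, atanh(0.15) = 0.151140
z = (z_r − z_0)·√(n−3) = (0.459897 − 0.151140)·√306 = 0.308757 · 17.492856 = 5.401

5.401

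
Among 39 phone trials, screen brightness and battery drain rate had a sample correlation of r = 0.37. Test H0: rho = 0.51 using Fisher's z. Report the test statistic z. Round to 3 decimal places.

z_r = atanh(0.37) = 0.388423,  z_0 = atanh(0.51) = 0.562730
SE = 1/√(n−3) = 1/√36 = 0.166667
z = (z_r − z_0)/SE = (0.388423 − 0.562730) / 0.166667 = -0.174307 / 0.166667 = -1.046

-1.046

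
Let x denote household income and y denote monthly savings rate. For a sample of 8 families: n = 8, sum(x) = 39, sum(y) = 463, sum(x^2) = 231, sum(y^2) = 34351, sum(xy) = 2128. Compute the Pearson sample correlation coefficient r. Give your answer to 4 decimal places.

Numerator: nΣxy − (Σx)(Σy) = 8·2128 − (39)(463) = -1033
Denominator: √[(nΣx²−(Σx)²)(nΣy²−(Σy)²)]
  nΣx²−(Σx)² = 8·231 − 1521 = 327;  nΣy²−(Σy)² = 8·34351 − 214369 = 60439
  √(327·60439) = √19763553 = 4445.6218
r = -1033 / 4445.6218 = -0.2324

-0.2324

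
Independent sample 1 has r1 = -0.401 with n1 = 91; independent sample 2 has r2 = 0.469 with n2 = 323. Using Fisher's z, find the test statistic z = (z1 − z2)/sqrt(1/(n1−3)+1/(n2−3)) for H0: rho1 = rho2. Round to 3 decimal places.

z1 = atanh(-0.401) = -0.424840,  z2 = atanh(0.469) = 0.508788
SE = √(1/(n1−3) + 1/(n2−3)) = √(1/88 + 1/320) = √(0.0113636 + 0.0031250) = √0.0144886 = 0.120369
z = (z1 − z2)/SE = (-0.424840 − 0.508788) / 0.120369 = -0.933628 / 0.120369 = -7.756

-7.756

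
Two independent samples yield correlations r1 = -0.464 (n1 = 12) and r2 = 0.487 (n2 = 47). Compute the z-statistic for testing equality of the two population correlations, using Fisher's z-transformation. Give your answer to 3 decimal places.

z1 = atanh(-0.464) = -0.502397,  z2 = atanh(0.487) = 0.532120
SE = √(1/(n1−3) + 1/(n2−3)) = √(1/9 + 1/44) = √(0.1111111 + 0.0227273) = √0.1338384 = 0.365839
z = (z1 − z2)/SE = (-0.502397 − 0.532120) / 0.365839 = -1.034517 / 0.365839 = -2.828

-2.828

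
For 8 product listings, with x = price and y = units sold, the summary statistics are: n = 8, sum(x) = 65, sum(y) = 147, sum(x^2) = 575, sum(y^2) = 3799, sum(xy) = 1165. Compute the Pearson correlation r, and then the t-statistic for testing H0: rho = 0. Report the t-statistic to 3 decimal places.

Numerator: nΣxy − (Σx)(Σy) = 8·1165 − (65)(147) = -235
Denominator: √[(nΣx²−(Σx)²)(nΣy²−(Σy)²)]
  nΣx²−(Σx)² = 8·575 − 4225 = 375;  nΣy²−(Σy)² = 8·3799 − 21609 = 8783
  √(375·8783) = √3293625 = 1814.8347
r = -235 / 1814.8347 = -0.1295
t = r·√(n−2)/√(1−r²) = -0.1295·√6 / √(1−0.016770) = -0.317209 / 0.991580 = -0.320

-0.320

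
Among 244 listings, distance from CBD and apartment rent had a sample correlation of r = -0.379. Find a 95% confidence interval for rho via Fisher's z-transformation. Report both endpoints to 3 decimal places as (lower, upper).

(-0.482, -0.266)

Fisher z: z_r = atanh(r) = ½·ln((1+(-0.379))/(1−(-0.379))) = -0.398891
SE(z) = 1/√(n−3) = 1/√241 = 0.064416
95% ⇒ z* = 1.960; margin = 1.960·0.064416 = 0.126255
CI on z-scale: (-0.525146, -0.272636)
Back-transform: tanh(-0.525146) = -0.481662, tanh(-0.272636) = -0.266076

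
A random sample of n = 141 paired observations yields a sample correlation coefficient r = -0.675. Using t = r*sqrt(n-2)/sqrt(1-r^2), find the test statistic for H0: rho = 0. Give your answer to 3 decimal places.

-10.786

t = r·√(n−2) / √(1−r²) with r = -0.675, n = 141
  = -0.675·√139 / √(1 − 0.455625)
  = -0.675·11.789826 / 0.737818
  = -7.958133 / 0.737818 = -10.786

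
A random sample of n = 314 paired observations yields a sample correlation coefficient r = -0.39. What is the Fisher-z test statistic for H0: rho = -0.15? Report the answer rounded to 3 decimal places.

Fisher z: atanh(-0.39) = -0.411800, atanh(-0.15) = -0.151140
z = (z_r − z_0)·√(n−3) = (-0.411800 − (-0.151140))·√311 = -0.260660 · 17.635192 = -4.597

-4.597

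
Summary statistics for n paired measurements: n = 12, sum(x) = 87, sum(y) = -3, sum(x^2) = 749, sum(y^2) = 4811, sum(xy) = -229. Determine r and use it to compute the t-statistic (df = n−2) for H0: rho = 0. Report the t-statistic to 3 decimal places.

-0.904

Numerator: nΣxy − (Σx)(Σy) = 12·(-229) − (87)(-3) = -2487
Denominator: √[(nΣx²−(Σx)²)(nΣy²−(Σy)²)]
  nΣx²−(Σx)² = 12·749 − 7569 = 1419;  nΣy²−(Σy)² = 12·4811 − 9 = 57723
  √(1419·57723) = √81908937 = 9050.3556
r = -2487 / 9050.3556 = -0.2748
t = r·√(n−2)/√(1−r²) = -0.2748·√10 / √(1−0.075515) = -0.868994 / 0.961501 = -0.904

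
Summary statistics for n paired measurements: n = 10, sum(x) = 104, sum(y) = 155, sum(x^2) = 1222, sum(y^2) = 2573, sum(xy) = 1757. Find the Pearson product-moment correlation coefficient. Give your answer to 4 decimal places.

0.9372

S_xy = nΣxy − ΣxΣy = 10·1757 − 104·155 = 17570 − 16120 = 1450
S_xx = nΣx² − (Σx)² = 10·1222 − 104² = 12220 − 10816 = 1404
S_yy = nΣy² − (Σy)² = 10·2573 − 155² = 25730 − 24025 = 1705
r = S_xy / √(S_xx·S_yy) = 1450 / √(1404·1705) = 1450 / √2393820 = 1450 / 1547.1975 = 0.9372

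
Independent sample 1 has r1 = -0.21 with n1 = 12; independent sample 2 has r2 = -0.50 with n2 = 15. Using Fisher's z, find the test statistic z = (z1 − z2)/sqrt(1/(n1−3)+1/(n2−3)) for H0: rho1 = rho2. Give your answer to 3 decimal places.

0.762

z1 = atanh(-0.21) = -0.213171,  z2 = atanh(-0.50) = -0.549306
SE = √(1/(n1−3) + 1/(n2−3)) = √(1/9 + 1/12) = √(0.1111111 + 0.0833333) = √0.1944444 = 0.440959
z = (z1 − z2)/SE = (-0.213171 − (-0.549306)) / 0.440959 = 0.336135 / 0.440959 = 0.762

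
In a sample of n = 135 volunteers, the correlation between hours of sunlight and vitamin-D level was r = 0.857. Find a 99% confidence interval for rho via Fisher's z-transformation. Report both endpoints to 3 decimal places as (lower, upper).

(0.785, 0.906)

Fisher z: z_r = atanh(r) = ½·ln((1+0.857)/(1−0.857)) = 1.281936
SE(z) = 1/√(n−3) = 1/√132 = 0.087039
99% ⇒ z* = 2.576; margin = 2.576·0.087039 = 0.224212
CI on z-scale: (1.057724, 1.506148)
Back-transform: tanh(1.057724) = 0.784791, tanh(1.506148) = 0.906253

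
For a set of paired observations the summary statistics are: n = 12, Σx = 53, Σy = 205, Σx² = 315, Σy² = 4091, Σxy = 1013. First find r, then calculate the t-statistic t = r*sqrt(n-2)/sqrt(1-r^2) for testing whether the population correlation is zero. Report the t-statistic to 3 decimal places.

S_xy = nΣxy − ΣxΣy = 12·1013 − 53·205 = 12156 − 10865 = 1291
S_xx = nΣx² − (Σx)² = 12·315 − 53² = 3780 − 2809 = 971
S_yy = nΣy² − (Σy)² = 12·4091 − 205² = 49092 − 42025 = 7067
r = S_xy / √(S_xx·S_yy) = 1291 / √(971·7067) = 1291 / √6862057 = 1291 / 2619.5528 = 0.4928
t = r·√(n−2)/√(1−r²) = 0.4928·√10 / √(1−0.242852) = 1.558370 / 0.870143 = 1.791

1.791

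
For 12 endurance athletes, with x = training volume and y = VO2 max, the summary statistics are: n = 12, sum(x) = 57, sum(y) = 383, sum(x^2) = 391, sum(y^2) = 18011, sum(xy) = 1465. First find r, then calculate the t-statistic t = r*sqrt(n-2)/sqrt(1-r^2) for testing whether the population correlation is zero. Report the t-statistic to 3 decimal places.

-1.483

S_xy = nΣxy − ΣxΣy = 12·1465 − 57·383 = 17580 − 21831 = -4251
S_xx = nΣx² − (Σx)² = 12·391 − 57² = 4692 − 3249 = 1443
S_yy = nΣy² − (Σy)² = 12·18011 − 383² = 216132 − 146689 = 69443
r = S_xy / √(S_xx·S_yy) = -4251 / √(1443·69443) = -4251 / √100206249 = -4251 / 10010.3071 = -0.4247
t = r·√(n−2)/√(1−r²) = -0.4247·√10 / √(1−0.180370) = -1.343019 / 0.905334 = -1.483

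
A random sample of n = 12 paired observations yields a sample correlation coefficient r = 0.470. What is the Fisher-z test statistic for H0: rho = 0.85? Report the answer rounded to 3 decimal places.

-2.238

z_r = atanh(0.470) = 0.510070,  z_0 = atanh(0.85) = 1.256153
SE = 1/√(n−3) = 1/√9 = 0.333333
z = (z_r − z_0)/SE = (0.510070 − 1.256153) / 0.333333 = -0.746083 / 0.333333 = -2.238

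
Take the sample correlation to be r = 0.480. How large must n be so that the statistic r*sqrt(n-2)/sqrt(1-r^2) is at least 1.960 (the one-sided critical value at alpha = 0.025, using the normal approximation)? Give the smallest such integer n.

15

r√(n−2)/√(1−r²) ≥ 1.960  ⇔  n−2 ≥ (1.960)²·(1−r²)/r²
(1−r²)/r² = (1−0.230400)/0.230400 = 3.3403
n ≥ 2 + 3.8416·3.3403 = 2 + 12.8321 = 14.8321
⌈14.8321⌉ = 15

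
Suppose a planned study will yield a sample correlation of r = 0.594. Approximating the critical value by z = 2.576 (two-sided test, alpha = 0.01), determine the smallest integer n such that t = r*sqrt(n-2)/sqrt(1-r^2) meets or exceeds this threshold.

Need r·√(n−2)/√(1−r²) ≥ 2.576
√(n−2) ≥ 2.576·√(1−0.352836) / 0.594 = 2.576·0.804465 / 0.594 = 3.4887
n−2 ≥ 12.1710  ⇒  n ≥ 14.1710
Smallest integer n = 15

15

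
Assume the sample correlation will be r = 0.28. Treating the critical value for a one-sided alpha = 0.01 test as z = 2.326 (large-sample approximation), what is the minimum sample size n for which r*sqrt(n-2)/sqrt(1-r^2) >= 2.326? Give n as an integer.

Need r·√(n−2)/√(1−r²) ≥ 2.326
√(n−2) ≥ 2.326·√(1−0.0784) / 0.28 = 2.326·0.960000 / 0.28 = 7.9749
n−2 ≥ 63.5990  ⇒  n ≥ 65.5990
Smallest integer n = 66

66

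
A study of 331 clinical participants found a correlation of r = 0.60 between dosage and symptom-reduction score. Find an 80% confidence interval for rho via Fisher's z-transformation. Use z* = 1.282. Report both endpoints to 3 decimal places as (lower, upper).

(0.553, 0.643)

z_r = atanh(0.60) = 0.693147;  SE = 1/√(n−3) = 1/√328 = 0.055216
z-limits: 0.693147 ± 1.282·0.055216 = 0.693147 ± 0.070787 = [0.622360, 0.763934]
ρ-limits: (tanh 0.622360, tanh 0.763934) = (0.553, 0.643)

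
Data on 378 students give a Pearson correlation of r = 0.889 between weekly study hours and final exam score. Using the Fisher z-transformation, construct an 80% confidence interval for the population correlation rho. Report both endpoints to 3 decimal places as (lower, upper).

Fisher z: z_r = atanh(r) = ½·ln((1+0.889)/(1−0.889)) = 1.417136
SE(z) = 1/√(n−3) = 1/√375 = 0.051640
80% ⇒ z* = 1.282; margin = 1.282·0.051640 = 0.066202
CI on z-scale: (1.350934, 1.483338)
Back-transform: tanh(1.350934) = 0.874274, tanh(1.483338) = 0.902092

(0.874, 0.902)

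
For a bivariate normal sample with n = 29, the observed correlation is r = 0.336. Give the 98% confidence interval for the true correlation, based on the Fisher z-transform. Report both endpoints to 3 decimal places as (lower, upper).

(-0.106, 0.667)

Fisher z: z_r = atanh(r) = ½·ln((1+0.336)/(1−0.336)) = 0.349577
SE(z) = 1/√(n−3) = 1/√26 = 0.196116
98% ⇒ z* = 2.326; margin = 2.326·0.196116 = 0.456166
CI on z-scale: (-0.106589, 0.805743)
Back-transform: tanh(-0.106589) = -0.106187, tanh(0.805743) = 0.667235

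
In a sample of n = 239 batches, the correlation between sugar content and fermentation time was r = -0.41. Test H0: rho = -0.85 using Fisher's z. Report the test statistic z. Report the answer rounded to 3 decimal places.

12.605

z_r = atanh(-0.41) = -0.435611,  z_0 = atanh(-0.85) = -1.256153
SE = 1/√(n−3) = 1/√236 = 0.065094
z = (z_r − z_0)/SE = (-0.435611 − (-1.256153)) / 0.065094 = 0.820542 / 0.065094 = 12.605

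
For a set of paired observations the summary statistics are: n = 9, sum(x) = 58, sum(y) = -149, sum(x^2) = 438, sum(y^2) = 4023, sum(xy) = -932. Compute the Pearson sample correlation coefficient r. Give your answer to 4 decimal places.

0.0893

S_xy = nΣxy − ΣxΣy = 9·(-932) − 58·(-149) = -8388 − (-8642) = 254
S_xx = nΣx² − (Σx)² = 9·438 − 58² = 3942 − 3364 = 578
S_yy = nΣy² − (Σy)² = 9·4023 − (-149)² = 36207 − 22201 = 14006
r = S_xy / √(S_xx·S_yy) = 254 / √(578·14006) = 254 / √8095468 = 254 / 2845.2536 = 0.0893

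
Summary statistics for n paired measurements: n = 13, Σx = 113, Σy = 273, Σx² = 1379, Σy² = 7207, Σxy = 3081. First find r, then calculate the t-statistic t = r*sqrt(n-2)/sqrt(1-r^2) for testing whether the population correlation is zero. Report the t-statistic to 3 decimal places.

S_xy = nΣxy − ΣxΣy = 13·3081 − 113·273 = 40053 − 30849 = 9204
S_xx = nΣx² − (Σx)² = 13·1379 − 113² = 17927 − 12769 = 5158
S_yy = nΣy² − (Σy)² = 13·7207 − 273² = 93691 − 74529 = 19162
r = S_xy / √(S_xx·S_yy) = 9204 / √(5158·19162) = 9204 / √98837596 = 9204 / 9941.7099 = 0.9258
t = r·√(n−2)/√(1−r²) = 0.9258·√11 / √(1−0.857106) = 3.070531 / 0.378013 = 8.123

8.123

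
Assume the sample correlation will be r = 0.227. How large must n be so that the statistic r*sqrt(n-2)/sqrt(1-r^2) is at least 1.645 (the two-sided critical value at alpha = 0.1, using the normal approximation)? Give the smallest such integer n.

Need r·√(n−2)/√(1−r²) ≥ 1.645
√(n−2) ≥ 1.645·√(1−0.051529) / 0.227 = 1.645·0.973895 / 0.227 = 7.0575
n−2 ≥ 49.8083  ⇒  n ≥ 51.8083
Smallest integer n = 52

52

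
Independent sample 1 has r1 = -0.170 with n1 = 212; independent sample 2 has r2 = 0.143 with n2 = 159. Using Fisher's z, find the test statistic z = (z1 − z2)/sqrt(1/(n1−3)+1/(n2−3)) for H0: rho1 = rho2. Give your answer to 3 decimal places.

-2.983

z1 = atanh(-0.170) = -0.171667,  z2 = atanh(0.143) = 0.143987
SE = √(1/(n1−3) + 1/(n2−3)) = √(1/209 + 1/156) = √(0.0047847 + 0.0064103) = √0.0111950 = 0.105806
z = (z1 − z2)/SE = (-0.171667 − 0.143987) / 0.105806 = -0.315654 / 0.105806 = -2.983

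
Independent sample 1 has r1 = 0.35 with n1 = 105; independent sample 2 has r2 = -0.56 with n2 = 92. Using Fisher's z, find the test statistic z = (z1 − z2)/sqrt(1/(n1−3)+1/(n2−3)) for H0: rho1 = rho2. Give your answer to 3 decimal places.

Fisher z-transforms: z1 = atanh(0.35) = 0.365444, z2 = atanh(-0.56) = -0.632833; difference d = 0.998277
Var(d) = 1/102 + 1/89 = 0.0098039 + 0.0112360 = 0.0210399
z = d/√Var(d) = 0.998277 / √0.0210399 = 0.998277 / 0.145051 = 6.882

6.882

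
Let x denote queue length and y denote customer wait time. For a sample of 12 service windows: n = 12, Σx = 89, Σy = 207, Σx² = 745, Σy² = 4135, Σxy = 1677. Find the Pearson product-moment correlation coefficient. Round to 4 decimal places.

0.6476

Numerator: nΣxy − (Σx)(Σy) = 12·1677 − (89)(207) = 1701
Denominator: √[(nΣx²−(Σx)²)(nΣy²−(Σy)²)]
  nΣx²−(Σx)² = 12·745 − 7921 = 1019;  nΣy²−(Σy)² = 12·4135 − 42849 = 6771
  √(1019·6771) = √6899649 = 2626.7183
r = 1701 / 2626.7183 = 0.6476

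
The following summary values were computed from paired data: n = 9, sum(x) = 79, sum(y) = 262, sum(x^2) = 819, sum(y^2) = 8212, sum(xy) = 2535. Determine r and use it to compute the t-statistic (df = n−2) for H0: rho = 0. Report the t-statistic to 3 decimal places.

Numerator: nΣxy − (Σx)(Σy) = 9·2535 − (79)(262) = 2117
Denominator: √[(nΣx²−(Σx)²)(nΣy²−(Σy)²)]
  nΣx²−(Σx)² = 9·819 − 6241 = 1130;  nΣy²−(Σy)² = 9·8212 − 68644 = 5264
  √(1130·5264) = √5948320 = 2438.9178
r = 2117 / 2438.9178 = 0.8680
t = r·√(n−2)/√(1−r²) = 0.8680·√7 / √(1−0.753424) = 2.296512 / 0.496564 = 4.625

4.625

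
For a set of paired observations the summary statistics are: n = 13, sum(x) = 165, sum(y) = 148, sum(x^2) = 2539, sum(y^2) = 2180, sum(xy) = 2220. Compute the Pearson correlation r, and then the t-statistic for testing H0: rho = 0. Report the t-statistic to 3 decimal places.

Numerator: nΣxy − (Σx)(Σy) = 13·2220 − (165)(148) = 4440
Denominator: √[(nΣx²−(Σx)²)(nΣy²−(Σy)²)]
  nΣx²−(Σx)² = 13·2539 − 27225 = 5782;  nΣy²−(Σy)² = 13·2180 − 21904 = 6436
  √(5782·6436) = √37212952 = 6100.2420
r = 4440 / 6100.2420 = 0.7278
t = r·√(n−2)/√(1−r²) = 0.7278·√11 / √(1−0.529693) = 2.413840 / 0.685789 = 3.520

3.520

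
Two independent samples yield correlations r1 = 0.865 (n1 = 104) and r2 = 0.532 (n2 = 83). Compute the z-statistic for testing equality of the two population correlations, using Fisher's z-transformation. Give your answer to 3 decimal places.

Fisher z-transforms: z1 = atanh(0.865) = 1.312871, z2 = atanh(0.532) = 0.592931; difference d = 0.719940
Var(d) = 1/101 + 1/80 = 0.0099010 + 0.0125000 = 0.0224010
z = d/√Var(d) = 0.719940 / √0.0224010 = 0.719940 / 0.149670 = 4.810

4.810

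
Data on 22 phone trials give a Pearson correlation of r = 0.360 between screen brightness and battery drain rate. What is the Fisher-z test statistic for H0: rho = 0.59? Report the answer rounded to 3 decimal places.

-1.311

z_r = atanh(0.360) = 0.376886,  z_0 = atanh(0.59) = 0.677666
SE = 1/√(n−3) = 1/√19 = 0.229416
z = (z_r − z_0)/SE = (0.376886 − 0.677666) / 0.229416 = -0.300780 / 0.229416 = -1.311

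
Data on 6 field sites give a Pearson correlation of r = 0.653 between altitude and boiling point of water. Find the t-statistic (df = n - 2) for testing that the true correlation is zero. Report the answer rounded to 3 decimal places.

1.724

t = r·√(n−2) / √(1−r²) with r = 0.653, n = 6
  = 0.653·√4 / √(1 − 0.426409)
  = 0.653·2.000000 / 0.757358
  = 1.306000 / 0.757358 = 1.724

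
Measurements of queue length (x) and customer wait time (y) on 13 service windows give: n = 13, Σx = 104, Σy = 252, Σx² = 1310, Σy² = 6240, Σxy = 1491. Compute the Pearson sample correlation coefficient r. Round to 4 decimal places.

-0.6523

S_xy = nΣxy − ΣxΣy = 13·1491 − 104·252 = 19383 − 26208 = -6825
S_xx = nΣx² − (Σx)² = 13·1310 − 104² = 17030 − 10816 = 6214
S_yy = nΣy² − (Σy)² = 13·6240 − 252² = 81120 − 63504 = 17616
r = S_xy / √(S_xx·S_yy) = -6825 / √(6214·17616) = -6825 / √109465824 = -6825 / 10462.5916 = -0.6523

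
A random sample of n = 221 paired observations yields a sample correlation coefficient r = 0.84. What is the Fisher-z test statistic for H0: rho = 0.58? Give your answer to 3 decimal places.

Fisher z: atanh(0.84) = 1.221174, atanh(0.58) = 0.662463
z = (z_r − z_0)·√(n−3) = (1.221174 − 0.662463)·√218 = 0.558711 · 14.764823 = 8.249

8.249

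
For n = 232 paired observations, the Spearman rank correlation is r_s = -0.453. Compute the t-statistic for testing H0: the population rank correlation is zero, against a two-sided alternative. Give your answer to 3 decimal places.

t = r_s·√(n−2) / √(1−r_s²) with r_s = -0.453, n = 232
  = -0.453·√230 / √(1 − 0.205209)
  = -0.453·15.165751 / 0.891511
  = -6.870085 / 0.891511 = -7.706

-7.706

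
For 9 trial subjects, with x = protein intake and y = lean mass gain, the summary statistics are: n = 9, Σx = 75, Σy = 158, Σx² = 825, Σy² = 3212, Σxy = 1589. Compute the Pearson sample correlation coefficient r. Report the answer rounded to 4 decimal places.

S_xy = nΣxy − ΣxΣy = 9·1589 − 75·158 = 14301 − 11850 = 2451
S_xx = nΣx² − (Σx)² = 9·825 − 75² = 7425 − 5625 = 1800
S_yy = nΣy² − (Σy)² = 9·3212 − 158² = 28908 − 24964 = 3944
r = S_xy / √(S_xx·S_yy) = 2451 / √(1800·3944) = 2451 / √7099200 = 2451 / 2664.4324 = 0.9199

0.9199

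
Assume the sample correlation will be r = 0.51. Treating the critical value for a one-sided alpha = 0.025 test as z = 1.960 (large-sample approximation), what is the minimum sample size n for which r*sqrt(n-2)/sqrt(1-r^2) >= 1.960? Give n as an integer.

13

Need r·√(n−2)/√(1−r²) ≥ 1.960
√(n−2) ≥ 1.960·√(1−0.2601) / 0.51 = 1.960·0.860174 / 0.51 = 3.3058
n−2 ≥ 10.9283  ⇒  n ≥ 12.9283
Smallest integer n = 13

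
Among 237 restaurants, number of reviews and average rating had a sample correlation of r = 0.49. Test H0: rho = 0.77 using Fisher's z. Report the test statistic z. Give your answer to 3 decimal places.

-7.408

z_r = atanh(0.49) = 0.536060,  z_0 = atanh(0.77) = 1.020328
SE = 1/√(n−3) = 1/√234 = 0.065372
z = (z_r − z_0)/SE = (0.536060 − 1.020328) / 0.065372 = -0.484268 / 0.065372 = -7.408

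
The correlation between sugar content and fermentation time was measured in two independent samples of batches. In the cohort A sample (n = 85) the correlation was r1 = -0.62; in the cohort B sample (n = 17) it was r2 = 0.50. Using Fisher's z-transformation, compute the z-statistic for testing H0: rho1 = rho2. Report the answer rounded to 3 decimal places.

z1 = atanh(-0.62) = -0.725005,  z2 = atanh(0.50) = 0.549306
SE = √(1/(n1−3) + 1/(n2−3)) = √(1/82 + 1/14) = √(0.0121951 + 0.0714286) = √0.0836237 = 0.289178
z = (z1 − z2)/SE = (-0.725005 − 0.549306) / 0.289178 = -1.274311 / 0.289178 = -4.407

-4.407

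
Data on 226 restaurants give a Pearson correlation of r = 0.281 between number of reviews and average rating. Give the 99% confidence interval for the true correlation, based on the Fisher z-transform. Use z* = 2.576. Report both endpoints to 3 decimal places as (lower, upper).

Fisher z: z_r = atanh(r) = ½·ln((1+0.281)/(1−0.281)) = 0.288767
SE(z) = 1/√(n−3) = 1/√223 = 0.066965
99% ⇒ z* = 2.576; margin = 2.576·0.066965 = 0.172502
CI on z-scale: (0.116265, 0.461269)
Back-transform: tanh(0.116265) = 0.115744, tanh(0.461269) = 0.431118

(0.116, 0.431)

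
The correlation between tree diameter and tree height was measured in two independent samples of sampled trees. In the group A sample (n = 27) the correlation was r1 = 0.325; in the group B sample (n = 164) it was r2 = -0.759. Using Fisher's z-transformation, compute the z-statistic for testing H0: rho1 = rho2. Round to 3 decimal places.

6.083

z1 = atanh(0.325) = 0.337228,  z2 = atanh(-0.759) = -0.993852
SE = √(1/(n1−3) + 1/(n2−3)) = √(1/24 + 1/161) = √(0.0416667 + 0.0062112) = √0.0478779 = 0.218810
z = (z1 − z2)/SE = (0.337228 − (-0.993852)) / 0.218810 = 1.331080 / 0.218810 = 6.083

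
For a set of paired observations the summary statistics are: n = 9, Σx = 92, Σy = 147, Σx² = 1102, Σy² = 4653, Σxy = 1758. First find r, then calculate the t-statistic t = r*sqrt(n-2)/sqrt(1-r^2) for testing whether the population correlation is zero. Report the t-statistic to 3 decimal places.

1.236

Numerator: nΣxy − (Σx)(Σy) = 9·1758 − (92)(147) = 2298
Denominator: √[(nΣx²−(Σx)²)(nΣy²−(Σy)²)]
  nΣx²−(Σx)² = 9·1102 − 8464 = 1454;  nΣy²−(Σy)² = 9·4653 − 21609 = 20268
  √(1454·20268) = √29469672 = 5428.5976
r = 2298 / 5428.5976 = 0.4233
t = r·√(n−2)/√(1−r²) = 0.4233·√7 / √(1−0.179183) = 1.119947 / 0.905990 = 1.236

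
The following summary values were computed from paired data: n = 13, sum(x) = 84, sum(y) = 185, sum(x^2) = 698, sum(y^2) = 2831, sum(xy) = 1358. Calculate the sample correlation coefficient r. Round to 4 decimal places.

0.9268

Numerator: nΣxy − (Σx)(Σy) = 13·1358 − (84)(185) = 2114
Denominator: √[(nΣx²−(Σx)²)(nΣy²−(Σy)²)]
  nΣx²−(Σx)² = 13·698 − 7056 = 2018;  nΣy²−(Σy)² = 13·2831 − 34225 = 2578
  √(2018·2578) = √5202404 = 2280.8779
r = 2114 / 2280.8779 = 0.9268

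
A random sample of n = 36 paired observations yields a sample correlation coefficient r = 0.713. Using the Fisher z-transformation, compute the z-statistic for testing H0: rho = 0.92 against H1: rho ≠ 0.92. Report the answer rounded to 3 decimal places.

Fisher z: atanh(0.713) = 0.893260, atanh(0.92) = 1.589027
z = (z_r − z_0)·√(n−3) = (0.893260 − 1.589027)·√33 = -0.695767 · 5.744563 = -3.997

-3.997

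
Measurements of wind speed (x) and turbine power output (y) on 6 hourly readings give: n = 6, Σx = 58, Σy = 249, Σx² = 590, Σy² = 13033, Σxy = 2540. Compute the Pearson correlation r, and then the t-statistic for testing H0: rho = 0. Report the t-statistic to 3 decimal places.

S_xy = nΣxy − ΣxΣy = 6·2540 − 58·249 = 15240 − 14442 = 798
S_xx = nΣx² − (Σx)² = 6·590 − 58² = 3540 − 3364 = 176
S_yy = nΣy² − (Σy)² = 6·13033 − 249² = 78198 − 62001 = 16197
r = S_xy / √(S_xx·S_yy) = 798 / √(176·16197) = 798 / √2850672 = 798 / 1688.3933 = 0.4726
t = r·√(n−2)/√(1−r²) = 0.4726·√4 / √(1−0.223351) = 0.945200 / 0.881277 = 1.073

1.073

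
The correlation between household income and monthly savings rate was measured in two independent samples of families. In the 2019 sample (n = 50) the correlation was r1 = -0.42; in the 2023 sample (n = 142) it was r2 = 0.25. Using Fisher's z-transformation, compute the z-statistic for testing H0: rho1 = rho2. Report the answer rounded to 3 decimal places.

-4.167

z1 = atanh(-0.42) = -0.447692,  z2 = atanh(0.25) = 0.255413
SE = √(1/(n1−3) + 1/(n2−3)) = √(1/47 + 1/139) = √(0.0212766 + 0.0071942) = √0.0284708 = 0.168733
z = (z1 − z2)/SE = (-0.447692 − 0.255413) / 0.168733 = -0.703105 / 0.168733 = -4.167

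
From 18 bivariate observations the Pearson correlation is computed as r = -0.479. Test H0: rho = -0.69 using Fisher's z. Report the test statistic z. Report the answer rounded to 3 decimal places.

z_r = atanh(-0.479) = -0.521686,  z_0 = atanh(-0.69) = -0.847956
SE = 1/√(n−3) = 1/√15 = 0.258199
z = (z_r − z_0)/SE = (-0.521686 − (-0.847956)) / 0.258199 = 0.326270 / 0.258199 = 1.264

1.264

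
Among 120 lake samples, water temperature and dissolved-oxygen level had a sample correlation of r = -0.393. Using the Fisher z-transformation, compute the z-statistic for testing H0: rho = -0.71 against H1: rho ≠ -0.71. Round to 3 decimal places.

5.104

z_r = atanh(-0.393) = -0.415343,  z_0 = atanh(-0.71) = -0.887184
SE = 1/√(n−3) = 1/√117 = 0.092450
z = (z_r − z_0)/SE = (-0.415343 − (-0.887184)) / 0.092450 = 0.471841 / 0.092450 = 5.104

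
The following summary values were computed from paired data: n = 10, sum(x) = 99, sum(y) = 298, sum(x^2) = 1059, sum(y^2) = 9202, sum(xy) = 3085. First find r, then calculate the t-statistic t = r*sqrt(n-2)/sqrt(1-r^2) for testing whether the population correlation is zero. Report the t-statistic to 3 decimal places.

4.492

Numerator: nΣxy − (Σx)(Σy) = 10·3085 − (99)(298) = 1348
Denominator: √[(nΣx²−(Σx)²)(nΣy²−(Σy)²)]
  nΣx²−(Σx)² = 10·1059 − 9801 = 789;  nΣy²−(Σy)² = 10·9202 − 88804 = 3216
  √(789·3216) = √2537424 = 1592.9294
r = 1348 / 1592.9294 = 0.8462
t = r·√(n−2)/√(1−r²) = 0.8462·√8 / √(1−0.716054) = 2.393415 / 0.532866 = 4.492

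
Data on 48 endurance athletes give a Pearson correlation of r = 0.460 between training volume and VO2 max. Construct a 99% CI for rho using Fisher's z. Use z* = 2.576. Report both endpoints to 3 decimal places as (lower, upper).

(0.113, 0.707)

z_r = atanh(0.460) = 0.497311;  SE = 1/√(n−3) = 1/√45 = 0.149071
z-limits: 0.497311 ± 2.576·0.149071 = 0.497311 ± 0.384007 = [0.113304, 0.881318]
ρ-limits: (tanh 0.113304, tanh 0.881318) = (0.113, 0.707)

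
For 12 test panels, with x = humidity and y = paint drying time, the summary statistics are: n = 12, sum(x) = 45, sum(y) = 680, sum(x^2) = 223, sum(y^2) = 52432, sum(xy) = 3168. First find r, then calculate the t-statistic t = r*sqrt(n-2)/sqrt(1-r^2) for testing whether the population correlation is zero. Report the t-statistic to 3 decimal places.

S_xy = nΣxy − ΣxΣy = 12·3168 − 45·680 = 38016 − 30600 = 7416
S_xx = nΣx² − (Σx)² = 12·223 − 45² = 2676 − 2025 = 651
S_yy = nΣy² − (Σy)² = 12·52432 − 680² = 629184 − 462400 = 166784
r = S_xy / √(S_xx·S_yy) = 7416 / √(651·166784) = 7416 / √108576384 = 7416 / 10419.9992 = 0.7117
t = r·√(n−2)/√(1−r²) = 0.7117·√10 / √(1−0.506517) = 2.250593 / 0.702483 = 3.204

3.204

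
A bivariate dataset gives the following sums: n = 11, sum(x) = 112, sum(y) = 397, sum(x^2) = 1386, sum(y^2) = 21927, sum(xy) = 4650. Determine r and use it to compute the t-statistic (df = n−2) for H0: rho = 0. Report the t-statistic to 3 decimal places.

S_xy = nΣxy − ΣxΣy = 11·4650 − 112·397 = 51150 − 44464 = 6686
S_xx = nΣx² − (Σx)² = 11·1386 − 112² = 15246 − 12544 = 2702
S_yy = nΣy² − (Σy)² = 11·21927 − 397² = 241197 − 157609 = 83588
r = S_xy / √(S_xx·S_yy) = 6686 / √(2702·83588) = 6686 / √225854776 = 6686 / 15028.4655 = 0.4449
t = r·√(n−2)/√(1−r²) = 0.4449·√9 / √(1−0.197936) = 1.334700 / 0.895580 = 1.490

1.490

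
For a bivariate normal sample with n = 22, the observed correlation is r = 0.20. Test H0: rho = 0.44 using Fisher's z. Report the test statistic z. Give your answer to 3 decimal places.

-1.175

Fisher z: atanh(0.20) = 0.202733, atanh(0.44) = 0.472231
z = (z_r − z_0)·√(n−3) = (0.202733 − 0.472231)·√19 = -0.269498 · 4.358899 = -1.175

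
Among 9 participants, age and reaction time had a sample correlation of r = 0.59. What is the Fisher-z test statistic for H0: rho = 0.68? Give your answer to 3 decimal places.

-0.371

Fisher z: atanh(0.59) = 0.677666, atanh(0.68) = 0.829114
z = (z_r − z_0)·√(n−3) = (0.677666 − 0.829114)·√6 = -0.151448 · 2.449490 = -0.371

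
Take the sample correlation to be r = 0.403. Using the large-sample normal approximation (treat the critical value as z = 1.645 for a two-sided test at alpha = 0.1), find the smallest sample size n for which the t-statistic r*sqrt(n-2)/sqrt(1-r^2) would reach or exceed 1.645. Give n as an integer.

Need r·√(n−2)/√(1−r²) ≥ 1.645
√(n−2) ≥ 1.645·√(1−0.162409) / 0.403 = 1.645·0.915200 / 0.403 = 3.7357
n−2 ≥ 13.9555  ⇒  n ≥ 15.9555
Smallest integer n = 16

16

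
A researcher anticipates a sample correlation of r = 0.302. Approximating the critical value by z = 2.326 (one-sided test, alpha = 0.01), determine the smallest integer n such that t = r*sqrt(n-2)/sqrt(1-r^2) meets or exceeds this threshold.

56

Need r·√(n−2)/√(1−r²) ≥ 2.326
√(n−2) ≥ 2.326·√(1−0.091204) / 0.302 = 2.326·0.953308 / 0.302 = 7.3424
n−2 ≥ 53.9108  ⇒  n ≥ 55.9108
Smallest integer n = 56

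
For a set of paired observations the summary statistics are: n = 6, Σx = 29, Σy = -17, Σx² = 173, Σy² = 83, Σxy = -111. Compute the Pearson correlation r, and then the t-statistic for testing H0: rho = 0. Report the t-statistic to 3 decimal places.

S_xy = nΣxy − ΣxΣy = 6·(-111) − 29·(-17) = -666 − (-493) = -173
S_xx = nΣx² − (Σx)² = 6·173 − 29² = 1038 − 841 = 197
S_yy = nΣy² − (Σy)² = 6·83 − (-17)² = 498 − 289 = 209
r = S_xy / √(S_xx·S_yy) = -173 / √(197·209) = -173 / √41173 = -173 / 202.9113 = -0.8526
t = r·√(n−2)/√(1−r²) = -0.8526·√4 / √(1−0.726927) = -1.705200 / 0.522564 = -3.263

-3.263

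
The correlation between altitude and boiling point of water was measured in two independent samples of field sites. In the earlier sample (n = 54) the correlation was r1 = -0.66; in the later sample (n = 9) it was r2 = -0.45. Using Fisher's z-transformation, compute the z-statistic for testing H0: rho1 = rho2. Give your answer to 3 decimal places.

z1 = atanh(-0.66) = -0.792814,  z2 = atanh(-0.45) = -0.484700
SE = √(1/(n1−3) + 1/(n2−3)) = √(1/51 + 1/6) = √(0.0196078 + 0.1666667) = √0.1862745 = 0.431595
z = (z1 − z2)/SE = (-0.792814 − (-0.484700)) / 0.431595 = -0.308114 / 0.431595 = -0.714

-0.714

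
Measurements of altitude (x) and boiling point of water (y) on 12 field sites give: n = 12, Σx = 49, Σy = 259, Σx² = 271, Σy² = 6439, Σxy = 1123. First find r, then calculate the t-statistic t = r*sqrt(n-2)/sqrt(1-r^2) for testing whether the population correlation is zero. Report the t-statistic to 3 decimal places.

0.875

Numerator: nΣxy − (Σx)(Σy) = 12·1123 − (49)(259) = 785
Denominator: √[(nΣx²−(Σx)²)(nΣy²−(Σy)²)]
  nΣx²−(Σx)² = 12·271 − 2401 = 851;  nΣy²−(Σy)² = 12·6439 − 67081 = 10187
  √(851·10187) = √8669137 = 2944.3398
r = 785 / 2944.3398 = 0.2666
t = r·√(n−2)/√(1−r²) = 0.2666·√10 / √(1−0.071076) = 0.843063 / 0.963807 = 0.875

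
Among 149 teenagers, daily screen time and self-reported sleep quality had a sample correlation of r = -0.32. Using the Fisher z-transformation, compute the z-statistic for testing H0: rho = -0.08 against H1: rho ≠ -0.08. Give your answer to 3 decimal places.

z_r = atanh(-0.32) = -0.331647,  z_0 = atanh(-0.08) = -0.080171
SE = 1/√(n−3) = 1/√146 = 0.082761
z = (z_r − z_0)/SE = (-0.331647 − (-0.080171)) / 0.082761 = -0.251476 / 0.082761 = -3.039

-3.039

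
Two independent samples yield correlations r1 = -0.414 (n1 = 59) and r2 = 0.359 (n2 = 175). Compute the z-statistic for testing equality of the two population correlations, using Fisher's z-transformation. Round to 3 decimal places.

z1 = atanh(-0.414) = -0.440429,  z2 = atanh(0.359) = 0.375737
SE = √(1/(n1−3) + 1/(n2−3)) = √(1/56 + 1/172) = √(0.0178571 + 0.0058140) = √0.0236711 = 0.153854
z = (z1 − z2)/SE = (-0.440429 − 0.375737) / 0.153854 = -0.816166 / 0.153854 = -5.305

-5.305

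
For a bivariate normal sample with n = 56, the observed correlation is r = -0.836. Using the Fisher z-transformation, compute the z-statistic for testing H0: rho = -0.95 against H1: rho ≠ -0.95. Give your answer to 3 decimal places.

z_r = atanh(-0.836) = -1.207739,  z_0 = atanh(-0.95) = -1.831781
SE = 1/√(n−3) = 1/√53 = 0.137361
z = (z_r − z_0)/SE = (-1.207739 − (-1.831781)) / 0.137361 = 0.624042 / 0.137361 = 4.543

4.543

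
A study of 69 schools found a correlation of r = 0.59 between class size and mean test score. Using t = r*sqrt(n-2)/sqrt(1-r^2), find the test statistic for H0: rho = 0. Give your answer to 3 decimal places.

5.981

t = r·√(n−2) / √(1−r²) with r = 0.59, n = 69
  = 0.59·√67 / √(1 − 0.3481)
  = 0.59·8.185353 / 0.807403
  = 4.829358 / 0.807403 = 5.981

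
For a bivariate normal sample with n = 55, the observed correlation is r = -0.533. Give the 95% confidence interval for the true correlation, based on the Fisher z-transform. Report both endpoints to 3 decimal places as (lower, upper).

z_r = atanh(-0.533) = -0.594326;  SE = 1/√(n−3) = 1/√52 = 0.138675
z-limits: -0.594326 ± 1.960·0.138675 = -0.594326 ± 0.271803 = [-0.866129, -0.322523]
ρ-limits: (tanh -0.866129, tanh -0.322523) = (-0.699, -0.312)

(-0.699, -0.312)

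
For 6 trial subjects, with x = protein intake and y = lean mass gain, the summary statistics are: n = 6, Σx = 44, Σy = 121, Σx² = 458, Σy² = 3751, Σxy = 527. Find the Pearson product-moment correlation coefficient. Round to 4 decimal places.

S_xy = nΣxy − ΣxΣy = 6·527 − 44·121 = 3162 − 5324 = -2162
S_xx = nΣx² − (Σx)² = 6·458 − 44² = 2748 − 1936 = 812
S_yy = nΣy² − (Σy)² = 6·3751 − 121² = 22506 − 14641 = 7865
r = S_xy / √(S_xx·S_yy) = -2162 / √(812·7865) = -2162 / √6386380 = -2162 / 2527.1288 = -0.8555

-0.8555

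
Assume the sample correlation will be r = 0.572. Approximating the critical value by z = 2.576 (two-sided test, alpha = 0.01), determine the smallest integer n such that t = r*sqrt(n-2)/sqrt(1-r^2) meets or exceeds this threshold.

16

Need r·√(n−2)/√(1−r²) ≥ 2.576
√(n−2) ≥ 2.576·√(1−0.327184) / 0.572 = 2.576·0.820254 / 0.572 = 3.6940
n−2 ≥ 13.6456  ⇒  n ≥ 15.6456
Smallest integer n = 16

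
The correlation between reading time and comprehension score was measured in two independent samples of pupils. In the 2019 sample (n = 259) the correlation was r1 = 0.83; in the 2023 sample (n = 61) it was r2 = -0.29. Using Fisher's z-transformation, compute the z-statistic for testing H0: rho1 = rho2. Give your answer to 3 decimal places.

z1 = atanh(0.83) = 1.188136,  z2 = atanh(-0.29) = -0.298566
SE = √(1/(n1−3) + 1/(n2−3)) = √(1/256 + 1/58) = √(0.0039062 + 0.0172414) = √0.0211476 = 0.145422
z = (z1 − z2)/SE = (1.188136 − (-0.298566)) / 0.145422 = 1.486702 / 0.145422 = 10.223

10.223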